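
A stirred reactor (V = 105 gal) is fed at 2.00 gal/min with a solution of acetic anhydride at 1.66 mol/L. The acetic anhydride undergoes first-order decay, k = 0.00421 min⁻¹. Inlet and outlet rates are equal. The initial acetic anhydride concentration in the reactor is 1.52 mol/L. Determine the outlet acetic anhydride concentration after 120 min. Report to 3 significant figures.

Species balance: V dC/dt = Q C_in − Q C − k V C.
dC/dt = (Q/V) C_in − (Q/V + k) C; effective rate a = Q/V + k = 0.019048 + 0.00421 = 0.023258 min⁻¹.
C_ss = Q C_in/(Q + kV) = 1.3595 mol/L; C(t) = C_ss + (C₀ − C_ss) e^(−a t).
C(120) = 1.3595 + (0.16049)·e^(−0.023258·120) = 1.3595 + (0.16049)·0.061365 = 1.3694 mol/L.

1.37 mol/L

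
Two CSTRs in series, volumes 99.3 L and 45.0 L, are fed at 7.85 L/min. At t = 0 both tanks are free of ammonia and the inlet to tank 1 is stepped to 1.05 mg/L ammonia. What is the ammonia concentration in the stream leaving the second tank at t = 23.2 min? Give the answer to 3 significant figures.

0.758 mg/L

Species balance on tank i: dCᵢ/dt = (Cᵢ₋₁ − Cᵢ)/τᵢ with τᵢ = Vᵢ/Q.
τ₁ = 99.3/7.85 = 12.650 min; τ₂ = 45.0/7.85 = 5.7325 min.
Solving the cascade with C₁(0)=C₂(0)=0 gives C₂(t) = C_in[1 − (τ₁ e^(−t/τ₁) − τ₂ e^(−t/τ₂))/(τ₁ − τ₂)].
At t = 23.2: e^(−t/τ₁) = 0.15977, e^(−t/τ₂) = 0.017473.
C₂ = 1.05·[1 − (12.650·0.15977 − 5.7325·0.017473)/(6.9172)] = 1.05·0.72231 = 0.75842 mg/L.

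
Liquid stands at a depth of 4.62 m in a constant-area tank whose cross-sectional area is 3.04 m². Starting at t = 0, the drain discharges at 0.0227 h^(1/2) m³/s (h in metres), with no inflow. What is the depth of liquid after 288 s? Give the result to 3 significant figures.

With no inflow, A dh/dt = −0.0227 √h.
This is separable: 2 d(√h)/dt = −0.0227/A, so √h = √h₀ − (0.0227/(2A)) t.
√h = √4.62 − 0.0227·288/(2·3.04) = 2.1494 − 1.0753 = 1.0742.
h = 1.0742² = 1.1538 m.

1.15 m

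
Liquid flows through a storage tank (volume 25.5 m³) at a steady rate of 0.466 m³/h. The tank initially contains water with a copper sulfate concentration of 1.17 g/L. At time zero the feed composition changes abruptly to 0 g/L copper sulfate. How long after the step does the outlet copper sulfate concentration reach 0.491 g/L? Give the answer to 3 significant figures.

Species balance on the tank: V dC/dt = Q(C_in − C), so τ = V/Q = 54.721 h.
C(t) = C_in + (C₀ − C_in) e^(−t/τ). Set C = 0.491 and solve for t:
e^(−t/τ) = (C − C_in)/(C₀ − C_in) = (0.491 − 0)/(1.17 − 0) = 0.41966
t = −τ ln(…) = 54.721 × 0.86831 = 47.515 h.

47.5 h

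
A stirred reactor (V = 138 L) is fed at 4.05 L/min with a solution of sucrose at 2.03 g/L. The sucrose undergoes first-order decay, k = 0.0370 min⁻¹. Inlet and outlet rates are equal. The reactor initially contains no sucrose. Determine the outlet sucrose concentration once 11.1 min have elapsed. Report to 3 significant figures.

Species balance: V dC/dt = Q C_in − Q C − k V C.
This is linear with rate a = Q/V + k = 0.066348 min⁻¹.
C_ss = Q C_in/(Q + kV) = 0.89794 g/L; C(t) = C_ss + (C₀ − C_ss) e^(−a t).
C(11.1) = 0.89794 + (-0.89794)·e^(−0.066348·11.1) = 0.89794 + (-0.89794)·0.47881 = 0.46800 g/L.

0.468 g/L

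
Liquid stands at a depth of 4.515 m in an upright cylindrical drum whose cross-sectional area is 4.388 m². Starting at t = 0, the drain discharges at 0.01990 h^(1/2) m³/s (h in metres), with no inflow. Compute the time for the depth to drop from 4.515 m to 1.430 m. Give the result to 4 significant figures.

Unsteady balance on liquid volume: A dh/dt = −0.01990 √h.
Separate and integrate: 2(√h − √h₀) = −(0.01990/A) t.
t = 2A(√h₀ − √h)/0.01990 = 2·4.388·(√4.515 − √1.430)/0.01990
  = 8.77600 × (2.12485 − 1.19583) / 0.01990 = 409.706 s.

409.7 s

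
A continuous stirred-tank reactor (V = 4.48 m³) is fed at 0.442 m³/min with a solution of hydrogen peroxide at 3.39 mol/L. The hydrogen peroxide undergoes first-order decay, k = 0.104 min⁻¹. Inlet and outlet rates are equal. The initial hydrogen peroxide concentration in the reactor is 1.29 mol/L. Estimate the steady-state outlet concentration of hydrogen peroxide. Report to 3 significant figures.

Accumulation = in − out − consumed: V dC/dt = Q C_in − Q C − k V C.
Steady state (dC/dt = 0): C_ss = Q C_in/(Q + kV) = C_in/(1 + kV/Q).
C_ss = 0.442·3.39/(0.442 + 0.104·4.48) = 1.4984/0.90792 = 1.6503 mol/L.

1.65 mol/L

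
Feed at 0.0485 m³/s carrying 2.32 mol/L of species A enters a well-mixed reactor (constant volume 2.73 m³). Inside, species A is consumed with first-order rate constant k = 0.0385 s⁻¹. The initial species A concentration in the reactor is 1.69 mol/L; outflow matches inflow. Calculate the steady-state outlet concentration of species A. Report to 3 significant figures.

0.733 mol/L

Species balance: V dC/dt = Q C_in − Q C − k V C.
At steady state: 0 = Q C_in − (Q + kV) C_ss, so C_ss = Q C_in/(Q + kV).
C_ss = 0.0485·2.32/(0.0485 + 0.0385·2.73) = 0.11252/0.15360 = 0.73253 mol/L.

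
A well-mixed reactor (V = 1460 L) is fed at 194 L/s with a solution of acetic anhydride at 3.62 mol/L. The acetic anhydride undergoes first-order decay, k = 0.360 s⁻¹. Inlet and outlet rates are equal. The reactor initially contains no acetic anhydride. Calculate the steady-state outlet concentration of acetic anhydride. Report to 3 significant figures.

0.976 mol/L

Species balance: V dC/dt = Q C_in − Q C − k V C.
At steady state: 0 = Q C_in − (Q + kV) C_ss, so C_ss = Q C_in/(Q + kV).
C_ss = 194·3.62/(194 + 0.360·1460) = 702.28/719.60 = 0.97593 mol/L.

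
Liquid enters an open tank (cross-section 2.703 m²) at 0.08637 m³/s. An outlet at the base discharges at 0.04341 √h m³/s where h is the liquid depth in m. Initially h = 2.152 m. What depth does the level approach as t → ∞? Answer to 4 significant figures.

3.959 m

A dh/dt = Q_in − 0.04341 √h. Steady state requires inflow = outflow:
Q_in = 0.04341 √h_ss ⇒ √h_ss = 0.08637/0.04341 = 1.98963.
h_ss = 1.98963² = 3.95864 m. (Since h₀ = 2.152 m < h_ss, the level will rise toward this value.)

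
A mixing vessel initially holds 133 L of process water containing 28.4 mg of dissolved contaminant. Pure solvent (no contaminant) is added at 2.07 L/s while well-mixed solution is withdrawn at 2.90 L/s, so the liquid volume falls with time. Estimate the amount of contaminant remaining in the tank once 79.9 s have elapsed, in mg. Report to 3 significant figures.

Total volume: dV/dt = Q_in − Q_out = -0.83000 L/s, so V(t) = 133 − 0.83000 t and V(79.9) = 66.683 L.
No contaminant enters, so dm/dt = −Q_out · (m/V).
dm/m = −Q_out dt/(V₀ − 0.83000 t); integrating gives ln(m/m₀) = −(Q_out/(Q_in−Q_out)) ln(V/V₀).
m = m₀ (V₀/V)^(Q_out/(Q_in−Q_out)) = 28.4 × (133/66.683)^(-3.4940) = 2.5451 mg.

2.55 mg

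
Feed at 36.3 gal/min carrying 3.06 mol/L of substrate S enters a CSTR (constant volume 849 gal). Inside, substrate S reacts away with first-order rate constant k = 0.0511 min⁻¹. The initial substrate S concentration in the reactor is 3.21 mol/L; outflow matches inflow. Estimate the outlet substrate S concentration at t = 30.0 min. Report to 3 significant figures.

1.50 mol/L

V dC/dt = Q(C_in − C) − k V C.
dC/dt = (Q/V) C_in − (Q/V + k) C; effective rate a = Q/V + k = 0.042756 + 0.0511 = 0.093856 min⁻¹.
C_ss = Q C_in/(Q + kV) = 1.3940 mol/L; C(t) = C_ss + (C₀ − C_ss) e^(−a t).
C(30.0) = 1.3940 + (1.8160)·e^(−0.093856·30.0) = 1.3940 + (1.8160)·0.059864 = 1.5027 mol/L.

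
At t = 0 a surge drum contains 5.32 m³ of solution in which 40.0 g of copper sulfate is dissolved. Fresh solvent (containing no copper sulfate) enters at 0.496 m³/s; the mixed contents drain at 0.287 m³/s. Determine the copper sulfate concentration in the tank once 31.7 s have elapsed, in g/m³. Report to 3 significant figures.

1.10 g/m³

Let m(t) be the amount of copper sulfate. Volume: V(t) = V₀ + (Q_in − Q_out) t = 5.32 + 0.20900 t; V(31.7) = 11.945 m³.
No copper sulfate enters, so dm/dt = −Q_out · (m/V).
Separate: dm/m = −Q_out dt/V(t) ⇒ ln(m/m₀) = −(Q_out/(Q_in−Q_out)) ln(V/V₀).
m = m₀ (V₀/V)^(Q_out/(Q_in−Q_out)) = 40.0 × (5.32/11.945)^(1.3732) = 13.173 g.
C = m/V = 13.173/11.945 = 1.1027 g/m³.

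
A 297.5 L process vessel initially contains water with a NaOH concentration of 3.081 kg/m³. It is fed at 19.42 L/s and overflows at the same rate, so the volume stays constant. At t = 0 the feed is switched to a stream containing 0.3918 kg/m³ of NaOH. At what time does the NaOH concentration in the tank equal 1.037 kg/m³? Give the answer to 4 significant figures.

21.87 s

Species balance: V dC/dt = Q(C_in − C) ⇒ τ = V/Q = 15.3193 s.
C(t) = C_in + (C₀ − C_in) e^(−t/τ). Set C = 1.037 and solve for t:
e^(−t/τ) = (C − C_in)/(C₀ − C_in) = (1.037 − 0.3918)/(3.081 − 0.3918) = 0.239923
t = −τ ln(…) = 15.3193 × 1.42744 = 21.8673 s.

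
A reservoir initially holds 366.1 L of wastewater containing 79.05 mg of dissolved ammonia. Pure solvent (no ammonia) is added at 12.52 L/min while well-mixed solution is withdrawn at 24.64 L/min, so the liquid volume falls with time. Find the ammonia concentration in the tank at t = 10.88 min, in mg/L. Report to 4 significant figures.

Let m(t) be the amount of ammonia. Volume: V(t) = V₀ + (Q_in − Q_out) t = 366.1 − 12.1200 t; V(10.88) = 234.234 L.
Solute balance: dm/dt = 0 − Q_out C = −Q_out m/V(t).
Separate: dm/m = −Q_out dt/V(t) ⇒ ln(m/m₀) = −(Q_out/(Q_in−Q_out)) ln(V/V₀).
m = m₀ (V₀/V)^(Q_out/(Q_in−Q_out)) = 79.05 × (366.1/234.234)^(-2.03300) = 31.8862 mg.
C = m/V = 31.8862/234.234 = 0.136129 mg/L.

0.1361 mg/L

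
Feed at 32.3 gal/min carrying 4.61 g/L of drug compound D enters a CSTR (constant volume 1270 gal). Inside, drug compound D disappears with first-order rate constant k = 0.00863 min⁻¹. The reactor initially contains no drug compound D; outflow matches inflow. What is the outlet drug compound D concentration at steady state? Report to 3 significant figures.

3.44 g/L

Species balance: V dC/dt = Q C_in − Q C − k V C.
Steady state (dC/dt = 0): C_ss = Q C_in/(Q + kV) = C_in/(1 + kV/Q).
C_ss = 32.3·4.61/(32.3 + 0.00863·1270) = 148.90/43.260 = 3.4420 g/L.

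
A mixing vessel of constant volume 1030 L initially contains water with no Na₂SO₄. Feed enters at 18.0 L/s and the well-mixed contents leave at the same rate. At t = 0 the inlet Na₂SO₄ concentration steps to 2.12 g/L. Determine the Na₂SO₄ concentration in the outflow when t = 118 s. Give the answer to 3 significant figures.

Accumulation = in − out for the solute gives V dC/dt = Q(C_in − C).
Rewrite as dC/dt + C/τ = C_in/τ, τ = V/Q = 57.222 s.
Integrating: C(t) = C_in + (C₀ − C_in) e^(−t/τ).
C(118) = 2.12 + (0 − 2.12)·e^(−118/57.222) = 2.12 + (-2.1200)·0.12718 = 1.8504 g/L.

1.85 g/L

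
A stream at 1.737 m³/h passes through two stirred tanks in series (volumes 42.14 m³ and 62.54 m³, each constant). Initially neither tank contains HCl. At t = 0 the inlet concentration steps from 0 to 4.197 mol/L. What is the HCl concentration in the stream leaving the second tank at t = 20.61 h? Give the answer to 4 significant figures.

Species balance on tank i: dCᵢ/dt = (Cᵢ₋₁ − Cᵢ)/τᵢ with τᵢ = Vᵢ/Q.
τ₁ = 42.14/1.737 = 24.2602 h; τ₂ = 62.54/1.737 = 36.0046 h.
Solving the cascade with C₁(0)=C₂(0)=0 gives C₂(t) = C_in[1 − (τ₁ e^(−t/τ₁) − τ₂ e^(−t/τ₂))/(τ₁ − τ₂)].
At t = 20.61: e^(−t/τ₁) = 0.427612, e^(−t/τ₂) = 0.564155.
C₂ = 4.197·[1 − (24.2602·0.427612 − 36.0046·0.564155)/(-11.7444)] = 4.197·0.153791 = 0.645461 mol/L.

0.6455 mol/L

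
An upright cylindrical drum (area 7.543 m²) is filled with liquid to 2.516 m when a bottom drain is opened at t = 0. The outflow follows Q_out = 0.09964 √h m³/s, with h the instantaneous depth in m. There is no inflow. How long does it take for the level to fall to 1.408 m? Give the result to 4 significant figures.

60.50 s

Mass balance (ρ constant): A dh/dt = −0.09964 √h.
This is separable: 2 d(√h)/dt = −0.09964/A, so √h = √h₀ − (0.09964/(2A)) t.
t = 2A(√h₀ − √h)/0.09964 = 2·7.543·(√2.516 − √1.408)/0.09964
  = 15.0860 × (1.58619 − 1.18659) / 0.09964 = 60.5013 s.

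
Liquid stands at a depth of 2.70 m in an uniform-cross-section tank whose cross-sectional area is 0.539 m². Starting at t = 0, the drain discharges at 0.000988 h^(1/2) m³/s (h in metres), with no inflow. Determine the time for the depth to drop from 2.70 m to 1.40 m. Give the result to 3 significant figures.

502 s

A dh/dt = −Q_out = −0.000988 √h.
This is separable: 2 d(√h)/dt = −0.000988/A, so √h = √h₀ − (0.000988/(2A)) t.
t = 2A(√h₀ − √h)/0.000988 = 2·0.539·(√2.70 − √1.40)/0.000988
  = 1.0780 × (1.6432 − 1.1832) / 0.000988 = 501.85 s.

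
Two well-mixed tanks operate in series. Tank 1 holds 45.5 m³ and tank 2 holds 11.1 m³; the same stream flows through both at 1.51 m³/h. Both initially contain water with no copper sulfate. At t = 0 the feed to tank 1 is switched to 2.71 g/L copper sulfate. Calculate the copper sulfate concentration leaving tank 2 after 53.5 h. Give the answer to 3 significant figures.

2.10 g/L

Time constants: τᵢ = Vᵢ/Q for each well-mixed tank.
τ₁ = 45.5/1.51 = 30.132 h; τ₂ = 11.1/1.51 = 7.3510 h.
Tank 1: C₁ = C_in(1 − e^(−t/τ₁)). Tank 2 (τ₁ ≠ τ₂): C₂ = C_in[1 − (τ₁ e^(−t/τ₁) − τ₂ e^(−t/τ₂))/(τ₁ − τ₂)].
At t = 53.5: e^(−t/τ₁) = 0.16940, e^(−t/τ₂) = 0.00069062.
C₂ = 2.71·[1 − (30.132·0.16940 − 7.3510·0.00069062)/(22.781)] = 2.71·0.77616 = 2.1034 g/L.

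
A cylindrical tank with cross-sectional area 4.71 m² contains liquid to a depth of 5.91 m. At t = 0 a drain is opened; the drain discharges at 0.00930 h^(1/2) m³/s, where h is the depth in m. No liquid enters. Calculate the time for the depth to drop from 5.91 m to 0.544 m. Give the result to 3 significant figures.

Unsteady balance on liquid volume: A dh/dt = −0.00930 √h.
∫ h^(−1/2) dh = −(0.00930/A) ∫ dt, giving 2√h = 2√h₀ − (0.00930/A) t.
t = 2A(√h₀ − √h)/0.00930 = 2·4.71·(√5.91 − √0.544)/0.00930
  = 9.4200 × (2.4310 − 0.73756) / 0.00930 = 1715.3 s.

1720 s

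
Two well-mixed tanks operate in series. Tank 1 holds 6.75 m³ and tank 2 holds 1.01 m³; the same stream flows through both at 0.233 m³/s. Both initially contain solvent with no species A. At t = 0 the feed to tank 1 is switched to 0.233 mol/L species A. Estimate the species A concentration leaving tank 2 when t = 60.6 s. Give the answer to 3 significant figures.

Species balance on tank i: dCᵢ/dt = (Cᵢ₋₁ − Cᵢ)/τᵢ with τᵢ = Vᵢ/Q.
τ₁ = 6.75/0.233 = 28.970 s; τ₂ = 1.01/0.233 = 4.3348 s.
Solving the cascade with C₁(0)=C₂(0)=0 gives C₂(t) = C_in[1 − (τ₁ e^(−t/τ₁) − τ₂ e^(−t/τ₂))/(τ₁ − τ₂)].
At t = 60.6: e^(−t/τ₁) = 0.12346, e^(−t/τ₂) = 8.4833e-07.
C₂ = 0.233·[1 − (28.970·0.12346 − 4.3348·8.4833e-07)/(24.635)] = 0.233·0.85481 = 0.19917 mol/L.

0.199 mol/L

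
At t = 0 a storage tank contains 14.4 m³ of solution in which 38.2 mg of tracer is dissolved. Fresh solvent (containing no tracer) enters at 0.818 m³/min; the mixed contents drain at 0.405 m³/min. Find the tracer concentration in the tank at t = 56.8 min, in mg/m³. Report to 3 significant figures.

Let m(t) be the amount of tracer. Volume: V(t) = V₀ + (Q_in − Q_out) t = 14.4 + 0.41300 t; V(56.8) = 37.858 m³.
Species balance (pure solvent in): dm/dt = −Q_out · m/V(t).
dm/m = −Q_out dt/(V₀ + 0.41300 t); integrating gives ln(m/m₀) = −(Q_out/(Q_in−Q_out)) ln(V/V₀).
m = m₀ (V₀/V)^(Q_out/(Q_in−Q_out)) = 38.2 × (14.4/37.858)^(0.98063) = 14.805 mg.
C = m/V = 14.805/37.858 = 0.39105 mg/m³.

0.391 mg/m³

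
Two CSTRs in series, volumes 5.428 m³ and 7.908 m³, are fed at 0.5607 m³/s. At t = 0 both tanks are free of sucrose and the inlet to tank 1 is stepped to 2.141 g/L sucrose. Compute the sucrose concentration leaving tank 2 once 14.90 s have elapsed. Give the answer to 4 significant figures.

0.7728 g/L

Species balance on tank i: dCᵢ/dt = (Cᵢ₋₁ − Cᵢ)/τᵢ with τᵢ = Vᵢ/Q.
τ₁ = 5.428/0.5607 = 9.68076 s; τ₂ = 7.908/0.5607 = 14.1038 s.
Tank 1: C₁ = C_in(1 − e^(−t/τ₁)). Tank 2 (τ₁ ≠ τ₂): C₂ = C_in[1 − (τ₁ e^(−t/τ₁) − τ₂ e^(−t/τ₂))/(τ₁ − τ₂)].
At t = 14.90: e^(−t/τ₁) = 0.214566, e^(−t/τ₂) = 0.347687.
C₂ = 2.141·[1 − (9.68076·0.214566 − 14.1038·0.347687)/(-4.42304)] = 2.141·0.360951 = 0.772796 g/L.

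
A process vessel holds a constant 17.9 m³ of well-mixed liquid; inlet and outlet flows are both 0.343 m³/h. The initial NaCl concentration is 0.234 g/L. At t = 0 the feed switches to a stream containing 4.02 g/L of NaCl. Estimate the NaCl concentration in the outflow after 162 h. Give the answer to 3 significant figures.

Transient balance on the dissolved component: V dC/dt = Q(C_in − C).
So dC/dt = (C_in − C)/τ with τ = V/Q = 17.9/0.343 = 52.187 h.
This is linear first-order; C(t) = C_in + (C₀ − C_in) e^(−t/τ).
C(162) = 4.02 + (0.234 − 4.02)·e^(−162/52.187) = 4.02 + (-3.7860)·0.044858 = 3.8502 g/L.

3.85 g/L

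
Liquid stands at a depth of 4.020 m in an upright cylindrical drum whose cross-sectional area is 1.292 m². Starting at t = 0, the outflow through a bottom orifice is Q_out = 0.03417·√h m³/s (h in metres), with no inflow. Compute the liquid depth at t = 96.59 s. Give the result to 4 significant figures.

0.5296 m

With no inflow, A dh/dt = −0.03417 √h.
Separate and integrate: 2(√h − √h₀) = −(0.03417/A) t.
√h = √4.020 − 0.03417·96.59/(2·1.292) = 2.00499 − 1.27728 = 0.727718.
h = 0.727718² = 0.529574 m.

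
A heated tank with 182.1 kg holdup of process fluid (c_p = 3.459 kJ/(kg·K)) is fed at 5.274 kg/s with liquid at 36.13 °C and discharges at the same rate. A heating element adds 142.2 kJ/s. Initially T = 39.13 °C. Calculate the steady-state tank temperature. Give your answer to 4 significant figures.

First-law balance (no shaft work): M c_p dT/dt = ṁ c_p (T_in − T) + 142.2.
At steady state dT/dt = 0 ⇒ T_ss = T_in + Q̇/(ṁ c_p) = 36.13 + 142.2/(5.274·3.459) = 43.9249 °C.

43.92 °C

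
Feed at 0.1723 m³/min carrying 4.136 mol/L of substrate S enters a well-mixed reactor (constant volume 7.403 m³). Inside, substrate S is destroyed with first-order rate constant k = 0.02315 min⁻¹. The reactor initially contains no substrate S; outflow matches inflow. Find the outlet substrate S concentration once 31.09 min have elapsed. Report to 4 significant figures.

Accumulation = in − out − consumed: V dC/dt = Q C_in − Q C − k V C.
This is linear with rate a = Q/V + k = 0.0464243 min⁻¹.
C_ss = Q C_in/(Q + kV) = 2.07354 mol/L; C(t) = C_ss + (C₀ − C_ss) e^(−a t).
C(31.09) = 2.07354 + (-2.07354)·e^(−0.0464243·31.09) = 2.07354 + (-2.07354)·0.236139 = 1.58389 mol/L.

1.584 mol/L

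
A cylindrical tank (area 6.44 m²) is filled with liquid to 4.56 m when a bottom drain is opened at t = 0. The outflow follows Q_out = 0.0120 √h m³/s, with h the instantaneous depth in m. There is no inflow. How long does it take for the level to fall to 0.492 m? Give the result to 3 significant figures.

With no inflow, A dh/dt = −0.0120 √h.
∫ h^(−1/2) dh = −(0.0120/A) ∫ dt, giving 2√h = 2√h₀ − (0.0120/A) t.
t = 2A(√h₀ − √h)/0.0120 = 2·6.44·(√4.56 − √0.492)/0.0120
  = 12.880 × (2.1354 − 0.70143) / 0.0120 = 1539.1 s.

1540 s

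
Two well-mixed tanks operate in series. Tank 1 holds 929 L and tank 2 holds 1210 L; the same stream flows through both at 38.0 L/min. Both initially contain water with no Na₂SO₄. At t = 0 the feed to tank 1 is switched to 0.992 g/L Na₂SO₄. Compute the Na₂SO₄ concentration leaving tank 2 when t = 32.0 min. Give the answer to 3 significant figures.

0.314 g/L

Species balance on tank i: dCᵢ/dt = (Cᵢ₋₁ − Cᵢ)/τᵢ with τᵢ = Vᵢ/Q.
τ₁ = 929/38.0 = 24.447 min; τ₂ = 1210/38.0 = 31.842 min.
Solving the cascade with C₁(0)=C₂(0)=0 gives C₂(t) = C_in[1 − (τ₁ e^(−t/τ₁) − τ₂ e^(−t/τ₂))/(τ₁ − τ₂)].
At t = 32.0: e^(−t/τ₁) = 0.27011, e^(−t/τ₂) = 0.36606.
C₂ = 0.992·[1 − (24.447·0.27011 − 31.842·0.36606)/(-7.3947)] = 0.992·0.31672 = 0.31418 g/L.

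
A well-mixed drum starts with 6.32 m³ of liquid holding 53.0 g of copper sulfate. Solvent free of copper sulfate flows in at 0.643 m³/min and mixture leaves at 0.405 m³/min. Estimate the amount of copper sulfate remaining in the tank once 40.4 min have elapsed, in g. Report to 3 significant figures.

Total volume: dV/dt = Q_in − Q_out = 0.23800 m³/min, so V(t) = 6.32 + 0.23800 t and V(40.4) = 15.935 m³.
No copper sulfate enters, so dm/dt = −Q_out · (m/V).
dm/m = −Q_out dt/(V₀ + 0.23800 t); integrating gives ln(m/m₀) = −(Q_out/(Q_in−Q_out)) ln(V/V₀).
m = m₀ (V₀/V)^(Q_out/(Q_in−Q_out)) = 53.0 × (6.32/15.935)^(1.7017) = 10.985 g.

11.0 g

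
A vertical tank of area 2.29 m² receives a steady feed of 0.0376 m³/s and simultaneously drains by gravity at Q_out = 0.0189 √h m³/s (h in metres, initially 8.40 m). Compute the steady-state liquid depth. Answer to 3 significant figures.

3.96 m

A dh/dt = Q_in − 0.0189 √h. Steady state requires inflow = outflow:
Q_in = 0.0189 √h_ss ⇒ √h_ss = 0.0376/0.0189 = 1.9894.
h_ss = 1.9894² = 3.9578 m. (Since h₀ = 8.40 m > h_ss, the level will fall toward this value.)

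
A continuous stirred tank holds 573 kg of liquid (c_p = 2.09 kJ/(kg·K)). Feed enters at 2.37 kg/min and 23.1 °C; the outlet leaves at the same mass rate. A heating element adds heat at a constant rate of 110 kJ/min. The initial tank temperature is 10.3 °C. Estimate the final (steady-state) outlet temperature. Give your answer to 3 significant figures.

Unsteady energy balance on the tank contents: M c_p dT/dt = ṁ c_p (T_in − T) + 110.
At steady state dT/dt = 0 ⇒ T_ss = T_in + Q̇/(ṁ c_p) = 23.1 + 110/(2.37·2.09) = 45.307 °C.

45.3 °C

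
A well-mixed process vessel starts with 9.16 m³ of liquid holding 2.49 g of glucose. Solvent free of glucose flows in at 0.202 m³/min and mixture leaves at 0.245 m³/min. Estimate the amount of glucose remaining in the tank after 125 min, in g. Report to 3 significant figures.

0.0162 g

Let m(t) be the amount of glucose. Volume: V(t) = V₀ + (Q_in − Q_out) t = 9.16 − 0.043000 t; V(125) = 3.7850 m³.
No glucose enters, so dm/dt = −Q_out · (m/V).
dm/m = −Q_out dt/(V₀ − 0.043000 t); integrating gives ln(m/m₀) = −(Q_out/(Q_in−Q_out)) ln(V/V₀).
m = m₀ (V₀/V)^(Q_out/(Q_in−Q_out)) = 2.49 × (9.16/3.7850)^(-5.6977) = 0.016191 g.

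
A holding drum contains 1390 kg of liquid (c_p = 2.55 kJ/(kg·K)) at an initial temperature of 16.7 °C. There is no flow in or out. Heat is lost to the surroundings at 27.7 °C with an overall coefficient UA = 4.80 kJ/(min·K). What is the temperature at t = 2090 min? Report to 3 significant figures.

27.1 °C

Lumped-capacitance energy balance: M c_p dT/dt = UA(T_amb − T).
dT/dt = (T_ss − T)/τ with T_ss = T_amb = 27.700 °C, τ = M c_p/UA = 1390·2.55/4.80 = 738.44 min.
Solution: T(t) = T_ss + (T₀ − T_ss) e^(−t/τ).
T(2090) = 27.700 + (-11.000)·0.058995 = 27.051 °C.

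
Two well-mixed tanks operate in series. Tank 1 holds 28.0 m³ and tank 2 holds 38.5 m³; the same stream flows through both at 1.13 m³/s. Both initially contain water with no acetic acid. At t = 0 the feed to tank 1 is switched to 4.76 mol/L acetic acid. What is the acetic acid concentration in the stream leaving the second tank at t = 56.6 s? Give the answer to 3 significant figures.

2.74 mol/L

Time constants: τᵢ = Vᵢ/Q for each well-mixed tank.
τ₁ = 28.0/1.13 = 24.779 s; τ₂ = 38.5/1.13 = 34.071 s.
Tank 1: C₁ = C_in(1 − e^(−t/τ₁)). Tank 2 (τ₁ ≠ τ₂): C₂ = C_in[1 − (τ₁ e^(−t/τ₁) − τ₂ e^(−t/τ₂))/(τ₁ − τ₂)].
At t = 56.6: e^(−t/τ₁) = 0.10185, e^(−t/τ₂) = 0.18990.
C₂ = 4.76·[1 − (24.779·0.10185 − 34.071·0.18990)/(-9.2920)] = 4.76·0.57530 = 2.7384 mol/L.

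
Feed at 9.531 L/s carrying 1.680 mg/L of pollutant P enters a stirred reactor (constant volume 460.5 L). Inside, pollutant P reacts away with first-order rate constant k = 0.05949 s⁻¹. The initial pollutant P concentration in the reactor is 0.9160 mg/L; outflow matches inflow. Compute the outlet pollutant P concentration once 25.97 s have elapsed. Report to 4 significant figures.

V dC/dt = Q(C_in − C) − k V C.
This is linear with rate a = Q/V + k = 0.0801871 s⁻¹.
C_ss = Q C_in/(Q + kV) = 0.433624 mg/L; C(t) = C_ss + (C₀ − C_ss) e^(−a t).
C(25.97) = 0.433624 + (0.482376)·e^(−0.0801871·25.97) = 0.433624 + (0.482376)·0.124623 = 0.493740 mg/L.

0.4937 mg/L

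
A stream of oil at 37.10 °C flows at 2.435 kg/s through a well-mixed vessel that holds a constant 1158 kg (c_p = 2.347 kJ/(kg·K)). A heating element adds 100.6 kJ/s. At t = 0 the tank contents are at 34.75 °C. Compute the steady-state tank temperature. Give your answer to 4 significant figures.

54.70 °C

M c_p dT/dt = ṁ c_p (T_in − T) + Q̇.
At steady state dT/dt = 0 ⇒ T_ss = T_in + Q̇/(ṁ c_p) = 37.10 + 100.6/(2.435·2.347) = 54.7030 °C.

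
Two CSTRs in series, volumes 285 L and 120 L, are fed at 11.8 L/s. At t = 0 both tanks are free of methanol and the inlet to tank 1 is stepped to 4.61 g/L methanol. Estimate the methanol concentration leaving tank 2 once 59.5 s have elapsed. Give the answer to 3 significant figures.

3.94 g/L

Species balance on tank i: dCᵢ/dt = (Cᵢ₋₁ − Cᵢ)/τᵢ with τᵢ = Vᵢ/Q.
τ₁ = 285/11.8 = 24.153 s; τ₂ = 120/11.8 = 10.169 s.
Tank 1: C₁ = C_in(1 − e^(−t/τ₁)). Tank 2 (τ₁ ≠ τ₂): C₂ = C_in[1 − (τ₁ e^(−t/τ₁) − τ₂ e^(−t/τ₂))/(τ₁ − τ₂)].
At t = 59.5: e^(−t/τ₁) = 0.085136, e^(−t/τ₂) = 0.0028775.
C₂ = 4.61·[1 − (24.153·0.085136 − 10.169·0.0028775)/(13.983)] = 4.61·0.85504 = 3.9417 g/L.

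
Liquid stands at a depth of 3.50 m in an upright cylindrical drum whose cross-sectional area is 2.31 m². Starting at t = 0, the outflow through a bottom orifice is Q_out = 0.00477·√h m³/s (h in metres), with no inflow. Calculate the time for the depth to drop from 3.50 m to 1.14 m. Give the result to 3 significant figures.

778 s

A dh/dt = −Q_out = −0.00477 √h.
∫ h^(−1/2) dh = −(0.00477/A) ∫ dt, giving 2√h = 2√h₀ − (0.00477/A) t.
t = 2A(√h₀ − √h)/0.00477 = 2·2.31·(√3.50 − √1.14)/0.00477
  = 4.6200 × (1.8708 − 1.0677) / 0.00477 = 777.87 s.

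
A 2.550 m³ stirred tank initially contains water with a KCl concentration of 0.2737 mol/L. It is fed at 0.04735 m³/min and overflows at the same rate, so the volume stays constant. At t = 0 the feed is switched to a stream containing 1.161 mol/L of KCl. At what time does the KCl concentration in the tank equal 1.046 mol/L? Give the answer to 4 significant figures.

Species balance: V dC/dt = Q(C_in − C) ⇒ τ = V/Q = 53.8543 min.
C(t) = C_in + (C₀ − C_in) e^(−t/τ). Set C = 1.046 and solve for t:
e^(−t/τ) = (C − C_in)/(C₀ − C_in) = (1.046 − 1.161)/(0.2737 − 1.161) = 0.129607
t = −τ ln(…) = 53.8543 × 2.04325 = 110.038 min.

110.0 min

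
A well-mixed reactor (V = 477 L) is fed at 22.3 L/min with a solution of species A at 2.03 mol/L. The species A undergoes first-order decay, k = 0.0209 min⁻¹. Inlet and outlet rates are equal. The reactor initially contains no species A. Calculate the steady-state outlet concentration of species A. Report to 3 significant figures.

V dC/dt = Q(C_in − C) − k V C.
At steady state: 0 = Q C_in − (Q + kV) C_ss, so C_ss = Q C_in/(Q + kV).
C_ss = 22.3·2.03/(22.3 + 0.0209·477) = 45.269/32.269 = 1.4029 mol/L.

1.40 mol/L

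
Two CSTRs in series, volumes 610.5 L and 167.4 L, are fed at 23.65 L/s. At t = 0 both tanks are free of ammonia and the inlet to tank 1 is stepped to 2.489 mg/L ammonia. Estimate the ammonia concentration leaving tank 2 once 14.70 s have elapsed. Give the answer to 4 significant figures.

0.6664 mg/L

Each tank obeys Vᵢ dCᵢ/dt = Q(Cᵢ₋₁ − Cᵢ), so τᵢ = Vᵢ/Q.
τ₁ = 610.5/23.65 = 25.8140 s; τ₂ = 167.4/23.65 = 7.07822 s.
Solving the cascade with C₁(0)=C₂(0)=0 gives C₂(t) = C_in[1 − (τ₁ e^(−t/τ₁) − τ₂ e^(−t/τ₂))/(τ₁ − τ₂)].
At t = 14.70: e^(−t/τ₁) = 0.565831, e^(−t/τ₂) = 0.125332.
C₂ = 2.489·[1 − (25.8140·0.565831 − 7.07822·0.125332)/(18.7357)] = 2.489·0.267751 = 0.666433 mg/L.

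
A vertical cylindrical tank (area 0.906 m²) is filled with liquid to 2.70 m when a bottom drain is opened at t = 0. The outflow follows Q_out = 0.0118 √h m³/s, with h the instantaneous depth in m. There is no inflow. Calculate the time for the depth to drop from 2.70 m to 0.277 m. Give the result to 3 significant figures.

With no inflow, A dh/dt = −0.0118 √h.
∫ h^(−1/2) dh = −(0.0118/A) ∫ dt, giving 2√h = 2√h₀ − (0.0118/A) t.
t = 2A(√h₀ − √h)/0.0118 = 2·0.906·(√2.70 − √0.277)/0.0118
  = 1.8120 × (1.6432 − 0.52631) / 0.0118 = 171.50 s.

172 s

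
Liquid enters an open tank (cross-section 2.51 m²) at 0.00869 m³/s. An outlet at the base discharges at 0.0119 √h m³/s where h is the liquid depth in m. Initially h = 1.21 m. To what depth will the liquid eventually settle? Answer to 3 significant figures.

Accumulation of liquid (constant cross-section A): A dh/dt = Q_in − 0.0119 √h. At steady state dh/dt = 0:
Q_in = 0.0119 √h_ss ⇒ √h_ss = 0.00869/0.0119 = 0.73025.
h_ss = 0.73025² = 0.53327 m. (Since h₀ = 1.21 m > h_ss, the level will fall toward this value.)

0.533 m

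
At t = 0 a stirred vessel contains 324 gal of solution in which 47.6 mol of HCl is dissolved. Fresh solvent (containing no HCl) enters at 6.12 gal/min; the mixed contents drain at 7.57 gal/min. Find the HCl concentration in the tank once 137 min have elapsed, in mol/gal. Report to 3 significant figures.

Total volume: dV/dt = Q_in − Q_out = -1.4500 gal/min, so V(t) = 324 − 1.4500 t and V(137) = 125.35 gal.
Solute balance: dm/dt = 0 − Q_out C = −Q_out m/V(t).
Separate: dm/m = −Q_out dt/V(t) ⇒ ln(m/m₀) = −(Q_out/(Q_in−Q_out)) ln(V/V₀).
m = m₀ (V₀/V)^(Q_out/(Q_in−Q_out)) = 47.6 × (324/125.35)^(-5.2207) = 0.33457 mol.
C = m/V = 0.33457/125.35 = 0.0026691 mol/gal.

0.00267 mol/gal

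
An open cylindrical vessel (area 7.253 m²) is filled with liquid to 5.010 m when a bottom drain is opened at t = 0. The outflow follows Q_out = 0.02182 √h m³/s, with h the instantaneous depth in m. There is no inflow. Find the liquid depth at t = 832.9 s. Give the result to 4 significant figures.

Accumulation of liquid (constant cross-section A): A dh/dt = −0.02182 √h.
Separate and integrate: 2(√h − √h₀) = −(0.02182/A) t.
√h = √5.010 − 0.02182·832.9/(2·7.253) = 2.23830 − 1.25285 = 0.985450.
h = 0.985450² = 0.971113 m.

0.9711 m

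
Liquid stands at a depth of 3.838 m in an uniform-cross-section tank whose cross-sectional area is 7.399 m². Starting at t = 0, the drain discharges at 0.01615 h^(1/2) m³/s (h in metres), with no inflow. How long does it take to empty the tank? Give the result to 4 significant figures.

A dh/dt = −Q_out = −0.01615 √h.
Separate and integrate: 2(√h − √h₀) = −(0.01615/A) t.
Set h = 0: 2√h₀ = (0.01615/A) t_empty ⇒ t_empty = 2A√h₀/0.01615.
t_empty = 2·7.399·√3.838/0.01615 = 14.7980·1.95908/0.01615 = 1795.08 s.

1795 s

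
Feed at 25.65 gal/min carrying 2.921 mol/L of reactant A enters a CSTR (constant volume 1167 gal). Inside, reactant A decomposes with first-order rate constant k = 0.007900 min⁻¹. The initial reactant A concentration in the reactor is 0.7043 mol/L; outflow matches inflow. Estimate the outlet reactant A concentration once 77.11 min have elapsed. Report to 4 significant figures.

2.004 mol/L

V dC/dt = Q(C_in − C) − k V C.
This is linear with rate a = Q/V + k = 0.0298794 min⁻¹.
C_ss = Q C_in/(Q + kV) = 2.14870 mol/L; C(t) = C_ss + (C₀ − C_ss) e^(−a t).
C(77.11) = 2.14870 + (-1.44440)·e^(−0.0298794·77.11) = 2.14870 + (-1.44440)·0.0998583 = 2.00446 mol/L.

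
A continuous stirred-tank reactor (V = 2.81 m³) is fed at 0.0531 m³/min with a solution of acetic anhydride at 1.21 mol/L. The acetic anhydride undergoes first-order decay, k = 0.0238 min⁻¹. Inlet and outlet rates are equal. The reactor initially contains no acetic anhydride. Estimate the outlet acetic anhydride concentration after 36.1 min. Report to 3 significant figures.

0.421 mol/L

Accumulation = in − out − consumed: V dC/dt = Q C_in − Q C − k V C.
This is linear with rate a = Q/V + k = 0.042697 min⁻¹.
C_ss = Q C_in/(Q + kV) = 0.53552 mol/L; C(t) = C_ss + (C₀ − C_ss) e^(−a t).
C(36.1) = 0.53552 + (-0.53552)·e^(−0.042697·36.1) = 0.53552 + (-0.53552)·0.21409 = 0.42087 mol/L.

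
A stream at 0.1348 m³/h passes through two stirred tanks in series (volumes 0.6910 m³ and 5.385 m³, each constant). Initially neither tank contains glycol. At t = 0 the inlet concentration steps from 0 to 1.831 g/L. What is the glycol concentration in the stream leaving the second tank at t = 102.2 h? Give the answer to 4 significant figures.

Time constants: τᵢ = Vᵢ/Q for each well-mixed tank.
τ₁ = 0.6910/0.1348 = 5.12611 h; τ₂ = 5.385/0.1348 = 39.9481 h.
Tank 1: C₁ = C_in(1 − e^(−t/τ₁)). Tank 2 (τ₁ ≠ τ₂): C₂ = C_in[1 − (τ₁ e^(−t/τ₁) − τ₂ e^(−t/τ₂))/(τ₁ − τ₂)].
At t = 102.2: e^(−t/τ₁) = 2.19489e-09, e^(−t/τ₂) = 0.0774346.
C₂ = 1.831·[1 − (5.12611·2.19489e-09 − 39.9481·0.0774346)/(-34.8220)] = 1.831·0.911166 = 1.66835 g/L.

1.668 g/L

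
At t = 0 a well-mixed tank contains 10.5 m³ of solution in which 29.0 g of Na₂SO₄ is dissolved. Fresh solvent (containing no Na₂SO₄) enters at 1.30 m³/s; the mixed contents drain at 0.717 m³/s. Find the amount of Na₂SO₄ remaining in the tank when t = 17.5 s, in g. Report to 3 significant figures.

Total volume: dV/dt = Q_in − Q_out = 0.58300 m³/s, so V(t) = 10.5 + 0.58300 t and V(17.5) = 20.703 m³.
Species balance (pure solvent in): dm/dt = −Q_out · m/V(t).
Separate: dm/m = −Q_out dt/V(t) ⇒ ln(m/m₀) = −(Q_out/(Q_in−Q_out)) ln(V/V₀).
m = m₀ (V₀/V)^(Q_out/(Q_in−Q_out)) = 29.0 × (10.5/20.703)^(1.2298) = 12.583 g.

12.6 g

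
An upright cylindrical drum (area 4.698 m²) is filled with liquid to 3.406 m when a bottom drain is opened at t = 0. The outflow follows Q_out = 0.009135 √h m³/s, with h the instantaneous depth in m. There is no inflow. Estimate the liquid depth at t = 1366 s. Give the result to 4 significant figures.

0.2678 m

A dh/dt = −Q_out = −0.009135 √h.
This is separable: 2 d(√h)/dt = −0.009135/A, so √h = √h₀ − (0.009135/(2A)) t.
√h = √3.406 − 0.009135·1366/(2·4.698) = 1.84554 − 1.32806 = 0.517480.
h = 0.517480² = 0.267785 m.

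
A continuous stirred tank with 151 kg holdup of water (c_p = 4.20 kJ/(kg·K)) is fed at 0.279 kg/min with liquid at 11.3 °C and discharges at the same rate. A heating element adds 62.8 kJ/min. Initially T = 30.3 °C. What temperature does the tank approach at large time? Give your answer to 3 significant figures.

M c_p dT/dt = ṁ c_p (T_in − T) + Q̇.
At steady state dT/dt = 0 ⇒ T_ss = T_in + Q̇/(ṁ c_p) = 11.3 + 62.8/(0.279·4.20) = 64.893 °C.

64.9 °C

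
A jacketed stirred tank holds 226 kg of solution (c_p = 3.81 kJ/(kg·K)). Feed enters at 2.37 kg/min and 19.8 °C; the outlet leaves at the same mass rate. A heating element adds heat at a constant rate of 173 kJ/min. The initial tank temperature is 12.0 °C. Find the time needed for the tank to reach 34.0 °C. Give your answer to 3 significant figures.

161 min

First-law balance (no shaft work): M c_p dT/dt = ṁ c_p (T_in − T) + 173.
τ = M/ṁ = 95.359 min; T_ss = T_in + Q̇/(ṁ c_p) = 38.959 °C.
T(t) = T_ss + (T₀ − T_ss) e^(−t/τ). Set T = 34.0:
e^(−t/τ) = (34.0 − 38.959)/(12.0 − 38.959) = 0.18395
t = −95.359 · ln(0.18395) = 161.45 min.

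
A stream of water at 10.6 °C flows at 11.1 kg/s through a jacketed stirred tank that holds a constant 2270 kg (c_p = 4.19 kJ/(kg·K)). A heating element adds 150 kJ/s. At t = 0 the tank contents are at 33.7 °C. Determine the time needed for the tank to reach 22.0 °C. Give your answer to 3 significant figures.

182 s

M c_p dT/dt = ṁ c_p (T_in − T) + Q̇.
τ = M/ṁ = 204.50 s; T_ss = T_in + Q̇/(ṁ c_p) = 13.825 °C.
T(t) = T_ss + (T₀ − T_ss) e^(−t/τ). Set T = 22.0:
e^(−t/τ) = (22.0 − 13.825)/(33.7 − 13.825) = 0.41132
t = −204.50 · ln(0.41132) = 181.68 s.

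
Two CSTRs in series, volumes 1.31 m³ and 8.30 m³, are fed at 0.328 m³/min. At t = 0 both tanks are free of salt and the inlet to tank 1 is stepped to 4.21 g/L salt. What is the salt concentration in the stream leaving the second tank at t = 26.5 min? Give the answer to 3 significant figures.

Each tank obeys Vᵢ dCᵢ/dt = Q(Cᵢ₋₁ − Cᵢ), so τᵢ = Vᵢ/Q.
τ₁ = 1.31/0.328 = 3.9939 min; τ₂ = 8.30/0.328 = 25.305 min.
Tank 1: C₁ = C_in(1 − e^(−t/τ₁)). Tank 2 (τ₁ ≠ τ₂): C₂ = C_in[1 − (τ₁ e^(−t/τ₁) − τ₂ e^(−t/τ₂))/(τ₁ − τ₂)].
At t = 26.5: e^(−t/τ₁) = 0.0013134, e^(−t/τ₂) = 0.35091.
C₂ = 4.21·[1 − (3.9939·0.0013134 − 25.305·0.35091)/(-21.311)] = 4.21·0.58357 = 2.4568 g/L.

2.46 g/L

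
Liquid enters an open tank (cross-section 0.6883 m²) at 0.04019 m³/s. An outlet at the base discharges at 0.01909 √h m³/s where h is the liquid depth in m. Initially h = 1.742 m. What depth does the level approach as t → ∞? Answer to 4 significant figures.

4.432 m

Level balance: A dh/dt = 0.04019 − 0.01909 √h. Setting dh/dt = 0:
Q_in = 0.01909 √h_ss ⇒ √h_ss = 0.04019/0.01909 = 2.10529.
h_ss = 2.10529² = 4.43225 m. (Since h₀ = 1.742 m < h_ss, the level will rise toward this value.)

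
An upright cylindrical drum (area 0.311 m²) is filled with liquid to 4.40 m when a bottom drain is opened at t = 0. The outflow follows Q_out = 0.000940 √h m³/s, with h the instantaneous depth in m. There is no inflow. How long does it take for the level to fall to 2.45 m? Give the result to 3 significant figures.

Accumulation of liquid (constant cross-section A): A dh/dt = −0.000940 √h.
∫ h^(−1/2) dh = −(0.000940/A) ∫ dt, giving 2√h = 2√h₀ − (0.000940/A) t.
t = 2A(√h₀ − √h)/0.000940 = 2·0.311·(√4.40 − √2.45)/0.000940
  = 0.62200 × (2.0976 − 1.5652) / 0.000940 = 352.27 s.

352 s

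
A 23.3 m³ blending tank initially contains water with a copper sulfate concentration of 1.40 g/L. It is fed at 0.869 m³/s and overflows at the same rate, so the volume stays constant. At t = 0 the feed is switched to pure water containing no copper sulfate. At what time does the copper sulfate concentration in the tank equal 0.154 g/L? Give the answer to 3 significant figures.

59.2 s

Species balance: V dC/dt = Q(C_in − C) ⇒ τ = V/Q = 26.812 s.
C(t) = C_in + (C₀ − C_in) e^(−t/τ). Set C = 0.154 and solve for t:
e^(−t/τ) = (C − C_in)/(C₀ − C_in) = (0.154 − 0)/(1.40 − 0) = 0.11000
t = −τ ln(…) = 26.812 × 2.2073 = 59.182 s.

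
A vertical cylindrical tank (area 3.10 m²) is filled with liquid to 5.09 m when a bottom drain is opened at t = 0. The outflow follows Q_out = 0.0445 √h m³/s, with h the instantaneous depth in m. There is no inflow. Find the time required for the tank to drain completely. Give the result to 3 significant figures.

With no inflow, A dh/dt = −0.0445 √h.
This is separable: 2 d(√h)/dt = −0.0445/A, so √h = √h₀ − (0.0445/(2A)) t.
Tank is empty when √h = 0: t_empty = 2A√h₀/0.0445.
t_empty = 2·3.10·√5.09/0.0445 = 6.2000·2.2561/0.0445 = 314.33 s.

314 s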